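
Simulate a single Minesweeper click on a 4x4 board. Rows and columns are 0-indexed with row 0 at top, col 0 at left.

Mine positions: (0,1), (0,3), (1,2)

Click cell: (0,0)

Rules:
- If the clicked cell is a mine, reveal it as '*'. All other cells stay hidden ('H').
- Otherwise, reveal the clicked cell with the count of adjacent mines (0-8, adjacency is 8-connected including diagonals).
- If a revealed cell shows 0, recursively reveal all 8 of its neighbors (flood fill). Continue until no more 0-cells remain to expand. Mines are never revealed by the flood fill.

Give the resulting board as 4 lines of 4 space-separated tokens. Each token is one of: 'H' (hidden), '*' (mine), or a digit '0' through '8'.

1 H H H
H H H H
H H H H
H H H H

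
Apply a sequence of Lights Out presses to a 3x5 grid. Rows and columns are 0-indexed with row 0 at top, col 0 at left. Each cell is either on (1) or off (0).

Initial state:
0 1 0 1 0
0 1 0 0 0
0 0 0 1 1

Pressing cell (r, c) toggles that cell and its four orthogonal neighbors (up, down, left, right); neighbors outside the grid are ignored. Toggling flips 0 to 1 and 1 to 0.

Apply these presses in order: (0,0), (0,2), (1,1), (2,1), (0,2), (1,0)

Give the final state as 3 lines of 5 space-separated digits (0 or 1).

After press 1 at (0,0):
1 0 0 1 0
1 1 0 0 0
0 0 0 1 1

After press 2 at (0,2):
1 1 1 0 0
1 1 1 0 0
0 0 0 1 1

After press 3 at (1,1):
1 0 1 0 0
0 0 0 0 0
0 1 0 1 1

After press 4 at (2,1):
1 0 1 0 0
0 1 0 0 0
1 0 1 1 1

After press 5 at (0,2):
1 1 0 1 0
0 1 1 0 0
1 0 1 1 1

After press 6 at (1,0):
0 1 0 1 0
1 0 1 0 0
0 0 1 1 1

Answer: 0 1 0 1 0
1 0 1 0 0
0 0 1 1 1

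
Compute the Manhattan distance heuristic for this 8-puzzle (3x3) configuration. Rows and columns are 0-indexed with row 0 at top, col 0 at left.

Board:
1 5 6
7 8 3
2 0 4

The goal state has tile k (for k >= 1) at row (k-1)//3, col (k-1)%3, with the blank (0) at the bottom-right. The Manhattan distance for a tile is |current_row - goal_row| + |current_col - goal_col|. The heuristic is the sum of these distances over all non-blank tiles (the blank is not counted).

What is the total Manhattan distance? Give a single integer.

Answer: 11

Derivation:
Tile 1: at (0,0), goal (0,0), distance |0-0|+|0-0| = 0
Tile 5: at (0,1), goal (1,1), distance |0-1|+|1-1| = 1
Tile 6: at (0,2), goal (1,2), distance |0-1|+|2-2| = 1
Tile 7: at (1,0), goal (2,0), distance |1-2|+|0-0| = 1
Tile 8: at (1,1), goal (2,1), distance |1-2|+|1-1| = 1
Tile 3: at (1,2), goal (0,2), distance |1-0|+|2-2| = 1
Tile 2: at (2,0), goal (0,1), distance |2-0|+|0-1| = 3
Tile 4: at (2,2), goal (1,0), distance |2-1|+|2-0| = 3
Sum: 0 + 1 + 1 + 1 + 1 + 1 + 3 + 3 = 11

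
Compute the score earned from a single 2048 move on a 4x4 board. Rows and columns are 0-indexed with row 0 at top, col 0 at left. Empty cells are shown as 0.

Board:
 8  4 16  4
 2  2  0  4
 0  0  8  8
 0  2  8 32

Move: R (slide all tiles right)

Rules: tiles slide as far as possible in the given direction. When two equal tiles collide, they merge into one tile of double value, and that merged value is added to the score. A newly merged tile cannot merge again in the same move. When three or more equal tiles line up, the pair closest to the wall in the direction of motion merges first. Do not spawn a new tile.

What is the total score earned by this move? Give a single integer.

Slide right:
row 0: [8, 4, 16, 4] -> [8, 4, 16, 4]  score +0 (running 0)
row 1: [2, 2, 0, 4] -> [0, 0, 4, 4]  score +4 (running 4)
row 2: [0, 0, 8, 8] -> [0, 0, 0, 16]  score +16 (running 20)
row 3: [0, 2, 8, 32] -> [0, 2, 8, 32]  score +0 (running 20)
Board after move:
 8  4 16  4
 0  0  4  4
 0  0  0 16
 0  2  8 32

Answer: 20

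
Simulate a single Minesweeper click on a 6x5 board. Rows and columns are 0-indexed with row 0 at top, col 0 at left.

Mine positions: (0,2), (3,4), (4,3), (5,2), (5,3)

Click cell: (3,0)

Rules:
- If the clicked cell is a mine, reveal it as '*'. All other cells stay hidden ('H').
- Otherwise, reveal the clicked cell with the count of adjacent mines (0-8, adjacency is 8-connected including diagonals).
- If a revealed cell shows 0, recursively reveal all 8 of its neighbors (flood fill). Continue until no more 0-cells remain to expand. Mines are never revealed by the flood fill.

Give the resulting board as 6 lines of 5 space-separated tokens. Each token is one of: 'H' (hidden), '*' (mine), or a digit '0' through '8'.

0 1 H H H
0 1 1 1 H
0 0 0 1 H
0 0 1 2 H
0 1 3 H H
0 1 H H H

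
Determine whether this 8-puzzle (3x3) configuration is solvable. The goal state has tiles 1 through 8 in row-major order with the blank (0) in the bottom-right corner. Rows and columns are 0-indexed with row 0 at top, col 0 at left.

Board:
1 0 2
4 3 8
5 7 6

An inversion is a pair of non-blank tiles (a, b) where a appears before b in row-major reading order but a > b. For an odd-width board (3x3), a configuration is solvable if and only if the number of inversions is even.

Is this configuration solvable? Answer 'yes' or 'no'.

Answer: no

Derivation:
Inversions (pairs i<j in row-major order where tile[i] > tile[j] > 0): 5
5 is odd, so the puzzle is not solvable.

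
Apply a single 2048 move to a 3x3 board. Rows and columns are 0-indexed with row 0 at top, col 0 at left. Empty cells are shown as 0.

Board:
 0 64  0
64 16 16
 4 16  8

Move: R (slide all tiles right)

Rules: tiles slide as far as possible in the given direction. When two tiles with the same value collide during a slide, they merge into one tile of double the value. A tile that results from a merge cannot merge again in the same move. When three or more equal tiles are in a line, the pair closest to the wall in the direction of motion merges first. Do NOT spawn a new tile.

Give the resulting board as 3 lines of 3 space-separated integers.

Answer:  0  0 64
 0 64 32
 4 16  8

Derivation:
Slide right:
row 0: [0, 64, 0] -> [0, 0, 64]
row 1: [64, 16, 16] -> [0, 64, 32]
row 2: [4, 16, 8] -> [4, 16, 8]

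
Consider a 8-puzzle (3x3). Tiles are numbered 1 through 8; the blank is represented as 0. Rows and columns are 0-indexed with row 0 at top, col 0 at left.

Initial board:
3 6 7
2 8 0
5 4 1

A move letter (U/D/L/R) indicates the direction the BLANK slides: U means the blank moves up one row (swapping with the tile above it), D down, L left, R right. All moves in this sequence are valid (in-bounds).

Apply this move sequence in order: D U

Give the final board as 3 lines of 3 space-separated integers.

Answer: 3 6 7
2 8 0
5 4 1

Derivation:
After move 1 (D):
3 6 7
2 8 1
5 4 0

After move 2 (U):
3 6 7
2 8 0
5 4 1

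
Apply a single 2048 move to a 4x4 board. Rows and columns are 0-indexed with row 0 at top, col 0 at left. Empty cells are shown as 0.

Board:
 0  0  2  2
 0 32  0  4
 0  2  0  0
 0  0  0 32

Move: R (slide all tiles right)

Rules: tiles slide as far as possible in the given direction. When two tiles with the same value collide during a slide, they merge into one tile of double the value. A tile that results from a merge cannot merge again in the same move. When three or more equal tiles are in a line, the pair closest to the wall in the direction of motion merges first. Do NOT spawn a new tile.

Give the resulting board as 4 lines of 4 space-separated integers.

Answer:  0  0  0  4
 0  0 32  4
 0  0  0  2
 0  0  0 32

Derivation:
Slide right:
row 0: [0, 0, 2, 2] -> [0, 0, 0, 4]
row 1: [0, 32, 0, 4] -> [0, 0, 32, 4]
row 2: [0, 2, 0, 0] -> [0, 0, 0, 2]
row 3: [0, 0, 0, 32] -> [0, 0, 0, 32]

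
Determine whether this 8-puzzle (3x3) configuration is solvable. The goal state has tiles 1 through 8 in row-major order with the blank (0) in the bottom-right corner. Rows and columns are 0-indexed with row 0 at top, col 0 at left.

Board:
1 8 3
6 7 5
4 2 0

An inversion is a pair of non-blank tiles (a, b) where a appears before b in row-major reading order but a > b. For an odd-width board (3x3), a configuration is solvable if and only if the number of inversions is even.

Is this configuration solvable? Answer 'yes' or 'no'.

Answer: yes

Derivation:
Inversions (pairs i<j in row-major order where tile[i] > tile[j] > 0): 16
16 is even, so the puzzle is solvable.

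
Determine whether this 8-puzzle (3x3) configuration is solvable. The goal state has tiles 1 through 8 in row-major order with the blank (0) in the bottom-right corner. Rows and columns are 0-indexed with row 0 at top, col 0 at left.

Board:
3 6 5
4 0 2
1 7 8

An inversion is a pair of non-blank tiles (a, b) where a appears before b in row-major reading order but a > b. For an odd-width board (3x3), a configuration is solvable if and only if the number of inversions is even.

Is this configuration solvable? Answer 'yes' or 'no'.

Answer: yes

Derivation:
Inversions (pairs i<j in row-major order where tile[i] > tile[j] > 0): 12
12 is even, so the puzzle is solvable.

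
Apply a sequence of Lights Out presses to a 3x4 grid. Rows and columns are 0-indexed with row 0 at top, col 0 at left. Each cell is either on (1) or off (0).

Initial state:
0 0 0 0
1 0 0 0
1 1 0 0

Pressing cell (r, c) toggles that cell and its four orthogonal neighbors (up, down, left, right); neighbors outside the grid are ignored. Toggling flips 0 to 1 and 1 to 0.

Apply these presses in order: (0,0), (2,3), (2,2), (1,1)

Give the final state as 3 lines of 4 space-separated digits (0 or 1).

Answer: 1 0 0 0
1 1 0 1
1 1 0 0

Derivation:
After press 1 at (0,0):
1 1 0 0
0 0 0 0
1 1 0 0

After press 2 at (2,3):
1 1 0 0
0 0 0 1
1 1 1 1

After press 3 at (2,2):
1 1 0 0
0 0 1 1
1 0 0 0

After press 4 at (1,1):
1 0 0 0
1 1 0 1
1 1 0 0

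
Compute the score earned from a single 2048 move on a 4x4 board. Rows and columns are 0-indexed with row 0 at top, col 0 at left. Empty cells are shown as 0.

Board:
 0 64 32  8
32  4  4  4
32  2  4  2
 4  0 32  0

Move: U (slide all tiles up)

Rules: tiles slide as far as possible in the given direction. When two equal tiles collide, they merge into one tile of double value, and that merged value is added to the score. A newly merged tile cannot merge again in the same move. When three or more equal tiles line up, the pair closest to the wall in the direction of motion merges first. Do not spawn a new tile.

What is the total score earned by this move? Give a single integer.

Slide up:
col 0: [0, 32, 32, 4] -> [64, 4, 0, 0]  score +64 (running 64)
col 1: [64, 4, 2, 0] -> [64, 4, 2, 0]  score +0 (running 64)
col 2: [32, 4, 4, 32] -> [32, 8, 32, 0]  score +8 (running 72)
col 3: [8, 4, 2, 0] -> [8, 4, 2, 0]  score +0 (running 72)
Board after move:
64 64 32  8
 4  4  8  4
 0  2 32  2
 0  0  0  0

Answer: 72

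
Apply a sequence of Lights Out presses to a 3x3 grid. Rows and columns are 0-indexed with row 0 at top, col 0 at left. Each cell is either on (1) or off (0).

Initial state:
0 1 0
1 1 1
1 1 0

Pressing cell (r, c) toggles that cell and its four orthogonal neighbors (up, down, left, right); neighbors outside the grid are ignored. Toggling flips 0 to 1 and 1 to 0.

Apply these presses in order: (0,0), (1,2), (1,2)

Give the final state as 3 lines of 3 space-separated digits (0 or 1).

Answer: 1 0 0
0 1 1
1 1 0

Derivation:
After press 1 at (0,0):
1 0 0
0 1 1
1 1 0

After press 2 at (1,2):
1 0 1
0 0 0
1 1 1

After press 3 at (1,2):
1 0 0
0 1 1
1 1 0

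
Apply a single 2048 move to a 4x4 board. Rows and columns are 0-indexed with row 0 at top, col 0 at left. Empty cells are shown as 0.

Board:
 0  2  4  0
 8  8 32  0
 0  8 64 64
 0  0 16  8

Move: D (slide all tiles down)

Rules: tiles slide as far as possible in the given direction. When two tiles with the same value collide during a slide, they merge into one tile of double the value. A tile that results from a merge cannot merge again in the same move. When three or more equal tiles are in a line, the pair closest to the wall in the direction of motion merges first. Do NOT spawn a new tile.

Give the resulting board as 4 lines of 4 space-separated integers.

Answer:  0  0  4  0
 0  0 32  0
 0  2 64 64
 8 16 16  8

Derivation:
Slide down:
col 0: [0, 8, 0, 0] -> [0, 0, 0, 8]
col 1: [2, 8, 8, 0] -> [0, 0, 2, 16]
col 2: [4, 32, 64, 16] -> [4, 32, 64, 16]
col 3: [0, 0, 64, 8] -> [0, 0, 64, 8]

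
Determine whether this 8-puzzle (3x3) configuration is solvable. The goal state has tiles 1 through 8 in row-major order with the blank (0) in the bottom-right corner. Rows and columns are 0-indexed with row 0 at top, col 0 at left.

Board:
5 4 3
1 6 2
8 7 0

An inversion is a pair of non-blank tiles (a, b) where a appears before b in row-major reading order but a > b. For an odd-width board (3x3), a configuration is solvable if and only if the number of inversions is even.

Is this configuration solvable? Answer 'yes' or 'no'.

Inversions (pairs i<j in row-major order where tile[i] > tile[j] > 0): 11
11 is odd, so the puzzle is not solvable.

Answer: no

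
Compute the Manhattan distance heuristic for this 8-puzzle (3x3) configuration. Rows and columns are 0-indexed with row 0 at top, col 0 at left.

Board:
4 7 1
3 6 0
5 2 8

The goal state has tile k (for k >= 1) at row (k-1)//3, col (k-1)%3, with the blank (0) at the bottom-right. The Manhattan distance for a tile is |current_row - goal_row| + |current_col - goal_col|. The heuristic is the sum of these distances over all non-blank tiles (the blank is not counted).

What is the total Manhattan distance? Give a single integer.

Tile 4: (0,0)->(1,0) = 1
Tile 7: (0,1)->(2,0) = 3
Tile 1: (0,2)->(0,0) = 2
Tile 3: (1,0)->(0,2) = 3
Tile 6: (1,1)->(1,2) = 1
Tile 5: (2,0)->(1,1) = 2
Tile 2: (2,1)->(0,1) = 2
Tile 8: (2,2)->(2,1) = 1
Sum: 1 + 3 + 2 + 3 + 1 + 2 + 2 + 1 = 15

Answer: 15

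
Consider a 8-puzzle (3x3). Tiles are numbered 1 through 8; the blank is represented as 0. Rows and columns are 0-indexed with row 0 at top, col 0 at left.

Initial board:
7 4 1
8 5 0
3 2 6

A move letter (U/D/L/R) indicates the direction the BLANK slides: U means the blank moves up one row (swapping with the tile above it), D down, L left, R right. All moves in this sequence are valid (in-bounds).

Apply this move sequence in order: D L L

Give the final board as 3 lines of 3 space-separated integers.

Answer: 7 4 1
8 5 6
0 3 2

Derivation:
After move 1 (D):
7 4 1
8 5 6
3 2 0

After move 2 (L):
7 4 1
8 5 6
3 0 2

After move 3 (L):
7 4 1
8 5 6
0 3 2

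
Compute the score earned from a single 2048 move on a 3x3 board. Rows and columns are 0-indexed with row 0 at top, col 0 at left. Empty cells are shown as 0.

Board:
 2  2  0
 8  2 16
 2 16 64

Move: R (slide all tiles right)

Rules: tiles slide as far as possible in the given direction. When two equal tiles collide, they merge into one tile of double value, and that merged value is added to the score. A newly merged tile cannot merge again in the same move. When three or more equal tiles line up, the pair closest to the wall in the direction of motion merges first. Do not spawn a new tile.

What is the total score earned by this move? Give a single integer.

Answer: 4

Derivation:
Slide right:
row 0: [2, 2, 0] -> [0, 0, 4]  score +4 (running 4)
row 1: [8, 2, 16] -> [8, 2, 16]  score +0 (running 4)
row 2: [2, 16, 64] -> [2, 16, 64]  score +0 (running 4)
Board after move:
 0  0  4
 8  2 16
 2 16 64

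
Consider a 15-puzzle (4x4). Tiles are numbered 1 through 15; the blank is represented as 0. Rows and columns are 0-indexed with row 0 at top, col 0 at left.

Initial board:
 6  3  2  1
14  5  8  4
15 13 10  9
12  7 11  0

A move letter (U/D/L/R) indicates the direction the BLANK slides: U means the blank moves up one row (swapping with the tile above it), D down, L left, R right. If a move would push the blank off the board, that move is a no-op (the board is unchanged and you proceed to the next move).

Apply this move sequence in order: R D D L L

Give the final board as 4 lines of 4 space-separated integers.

After move 1 (R):
 6  3  2  1
14  5  8  4
15 13 10  9
12  7 11  0

After move 2 (D):
 6  3  2  1
14  5  8  4
15 13 10  9
12  7 11  0

After move 3 (D):
 6  3  2  1
14  5  8  4
15 13 10  9
12  7 11  0

After move 4 (L):
 6  3  2  1
14  5  8  4
15 13 10  9
12  7  0 11

After move 5 (L):
 6  3  2  1
14  5  8  4
15 13 10  9
12  0  7 11

Answer:  6  3  2  1
14  5  8  4
15 13 10  9
12  0  7 11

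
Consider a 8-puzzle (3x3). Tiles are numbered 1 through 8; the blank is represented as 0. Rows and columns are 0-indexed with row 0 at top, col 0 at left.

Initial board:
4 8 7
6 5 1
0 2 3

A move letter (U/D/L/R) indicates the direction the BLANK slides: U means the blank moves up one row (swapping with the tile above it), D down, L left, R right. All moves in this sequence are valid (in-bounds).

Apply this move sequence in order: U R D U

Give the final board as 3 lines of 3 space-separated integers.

After move 1 (U):
4 8 7
0 5 1
6 2 3

After move 2 (R):
4 8 7
5 0 1
6 2 3

After move 3 (D):
4 8 7
5 2 1
6 0 3

After move 4 (U):
4 8 7
5 0 1
6 2 3

Answer: 4 8 7
5 0 1
6 2 3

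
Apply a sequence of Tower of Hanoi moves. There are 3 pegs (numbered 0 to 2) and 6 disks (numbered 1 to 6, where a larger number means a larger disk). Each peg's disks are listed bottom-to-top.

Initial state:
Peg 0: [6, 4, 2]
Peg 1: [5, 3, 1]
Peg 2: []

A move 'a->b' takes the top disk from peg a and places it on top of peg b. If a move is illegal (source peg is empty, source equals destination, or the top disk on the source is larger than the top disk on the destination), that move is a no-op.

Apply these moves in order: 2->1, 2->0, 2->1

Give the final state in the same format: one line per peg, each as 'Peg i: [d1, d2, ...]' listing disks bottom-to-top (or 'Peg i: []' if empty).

After move 1 (2->1):
Peg 0: [6, 4, 2]
Peg 1: [5, 3, 1]
Peg 2: []

After move 2 (2->0):
Peg 0: [6, 4, 2]
Peg 1: [5, 3, 1]
Peg 2: []

After move 3 (2->1):
Peg 0: [6, 4, 2]
Peg 1: [5, 3, 1]
Peg 2: []

Answer: Peg 0: [6, 4, 2]
Peg 1: [5, 3, 1]
Peg 2: []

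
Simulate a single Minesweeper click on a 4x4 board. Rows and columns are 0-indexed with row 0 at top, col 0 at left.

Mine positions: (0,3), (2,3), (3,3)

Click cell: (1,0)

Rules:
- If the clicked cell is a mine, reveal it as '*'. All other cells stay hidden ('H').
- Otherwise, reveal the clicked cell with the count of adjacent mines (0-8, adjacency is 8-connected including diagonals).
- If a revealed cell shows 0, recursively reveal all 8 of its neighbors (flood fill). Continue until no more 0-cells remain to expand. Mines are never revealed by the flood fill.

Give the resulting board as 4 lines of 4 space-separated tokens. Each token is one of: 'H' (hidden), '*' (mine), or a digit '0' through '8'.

0 0 1 H
0 0 2 H
0 0 2 H
0 0 2 H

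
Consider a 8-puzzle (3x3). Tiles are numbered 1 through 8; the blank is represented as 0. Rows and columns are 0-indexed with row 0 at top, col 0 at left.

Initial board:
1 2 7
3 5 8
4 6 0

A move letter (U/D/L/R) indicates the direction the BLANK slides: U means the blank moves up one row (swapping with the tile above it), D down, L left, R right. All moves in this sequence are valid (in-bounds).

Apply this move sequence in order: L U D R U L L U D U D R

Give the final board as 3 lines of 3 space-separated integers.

Answer: 1 2 7
3 0 5
4 6 8

Derivation:
After move 1 (L):
1 2 7
3 5 8
4 0 6

After move 2 (U):
1 2 7
3 0 8
4 5 6

After move 3 (D):
1 2 7
3 5 8
4 0 6

After move 4 (R):
1 2 7
3 5 8
4 6 0

After move 5 (U):
1 2 7
3 5 0
4 6 8

After move 6 (L):
1 2 7
3 0 5
4 6 8

After move 7 (L):
1 2 7
0 3 5
4 6 8

After move 8 (U):
0 2 7
1 3 5
4 6 8

After move 9 (D):
1 2 7
0 3 5
4 6 8

After move 10 (U):
0 2 7
1 3 5
4 6 8

After move 11 (D):
1 2 7
0 3 5
4 6 8

After move 12 (R):
1 2 7
3 0 5
4 6 8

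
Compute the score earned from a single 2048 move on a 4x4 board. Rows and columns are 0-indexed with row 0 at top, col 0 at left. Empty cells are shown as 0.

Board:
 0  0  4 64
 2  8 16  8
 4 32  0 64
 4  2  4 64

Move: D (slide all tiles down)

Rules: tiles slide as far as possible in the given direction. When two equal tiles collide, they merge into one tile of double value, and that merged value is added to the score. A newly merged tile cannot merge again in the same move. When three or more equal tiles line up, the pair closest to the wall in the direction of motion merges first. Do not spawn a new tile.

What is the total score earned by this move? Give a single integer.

Slide down:
col 0: [0, 2, 4, 4] -> [0, 0, 2, 8]  score +8 (running 8)
col 1: [0, 8, 32, 2] -> [0, 8, 32, 2]  score +0 (running 8)
col 2: [4, 16, 0, 4] -> [0, 4, 16, 4]  score +0 (running 8)
col 3: [64, 8, 64, 64] -> [0, 64, 8, 128]  score +128 (running 136)
Board after move:
  0   0   0   0
  0   8   4  64
  2  32  16   8
  8   2   4 128

Answer: 136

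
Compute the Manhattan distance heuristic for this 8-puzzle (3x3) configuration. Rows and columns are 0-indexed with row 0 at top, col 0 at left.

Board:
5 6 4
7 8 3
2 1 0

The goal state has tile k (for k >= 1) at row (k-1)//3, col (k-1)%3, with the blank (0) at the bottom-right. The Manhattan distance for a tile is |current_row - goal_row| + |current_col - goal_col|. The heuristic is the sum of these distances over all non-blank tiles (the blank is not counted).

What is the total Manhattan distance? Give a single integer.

Answer: 16

Derivation:
Tile 5: (0,0)->(1,1) = 2
Tile 6: (0,1)->(1,2) = 2
Tile 4: (0,2)->(1,0) = 3
Tile 7: (1,0)->(2,0) = 1
Tile 8: (1,1)->(2,1) = 1
Tile 3: (1,2)->(0,2) = 1
Tile 2: (2,0)->(0,1) = 3
Tile 1: (2,1)->(0,0) = 3
Sum: 2 + 2 + 3 + 1 + 1 + 1 + 3 + 3 = 16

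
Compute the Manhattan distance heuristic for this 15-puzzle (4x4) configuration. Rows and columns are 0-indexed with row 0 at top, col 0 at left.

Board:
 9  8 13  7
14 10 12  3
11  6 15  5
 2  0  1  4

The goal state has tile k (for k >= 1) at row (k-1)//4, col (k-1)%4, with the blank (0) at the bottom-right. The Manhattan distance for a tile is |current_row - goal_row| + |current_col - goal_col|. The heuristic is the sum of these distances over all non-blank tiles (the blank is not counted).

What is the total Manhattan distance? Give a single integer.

Answer: 40

Derivation:
Tile 9: at (0,0), goal (2,0), distance |0-2|+|0-0| = 2
Tile 8: at (0,1), goal (1,3), distance |0-1|+|1-3| = 3
Tile 13: at (0,2), goal (3,0), distance |0-3|+|2-0| = 5
Tile 7: at (0,3), goal (1,2), distance |0-1|+|3-2| = 2
Tile 14: at (1,0), goal (3,1), distance |1-3|+|0-1| = 3
Tile 10: at (1,1), goal (2,1), distance |1-2|+|1-1| = 1
Tile 12: at (1,2), goal (2,3), distance |1-2|+|2-3| = 2
Tile 3: at (1,3), goal (0,2), distance |1-0|+|3-2| = 2
Tile 11: at (2,0), goal (2,2), distance |2-2|+|0-2| = 2
Tile 6: at (2,1), goal (1,1), distance |2-1|+|1-1| = 1
Tile 15: at (2,2), goal (3,2), distance |2-3|+|2-2| = 1
Tile 5: at (2,3), goal (1,0), distance |2-1|+|3-0| = 4
Tile 2: at (3,0), goal (0,1), distance |3-0|+|0-1| = 4
Tile 1: at (3,2), goal (0,0), distance |3-0|+|2-0| = 5
Tile 4: at (3,3), goal (0,3), distance |3-0|+|3-3| = 3
Sum: 2 + 3 + 5 + 2 + 3 + 1 + 2 + 2 + 2 + 1 + 1 + 4 + 4 + 5 + 3 = 40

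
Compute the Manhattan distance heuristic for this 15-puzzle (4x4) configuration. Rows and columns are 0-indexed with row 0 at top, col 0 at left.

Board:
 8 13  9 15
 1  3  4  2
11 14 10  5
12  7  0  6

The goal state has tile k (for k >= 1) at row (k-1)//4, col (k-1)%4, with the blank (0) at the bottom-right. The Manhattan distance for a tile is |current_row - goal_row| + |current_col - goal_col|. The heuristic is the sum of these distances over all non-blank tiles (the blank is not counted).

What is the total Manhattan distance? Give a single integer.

Answer: 43

Derivation:
Tile 8: (0,0)->(1,3) = 4
Tile 13: (0,1)->(3,0) = 4
Tile 9: (0,2)->(2,0) = 4
Tile 15: (0,3)->(3,2) = 4
Tile 1: (1,0)->(0,0) = 1
Tile 3: (1,1)->(0,2) = 2
Tile 4: (1,2)->(0,3) = 2
Tile 2: (1,3)->(0,1) = 3
Tile 11: (2,0)->(2,2) = 2
Tile 14: (2,1)->(3,1) = 1
Tile 10: (2,2)->(2,1) = 1
Tile 5: (2,3)->(1,0) = 4
Tile 12: (3,0)->(2,3) = 4
Tile 7: (3,1)->(1,2) = 3
Tile 6: (3,3)->(1,1) = 4
Sum: 4 + 4 + 4 + 4 + 1 + 2 + 2 + 3 + 2 + 1 + 1 + 4 + 4 + 3 + 4 = 43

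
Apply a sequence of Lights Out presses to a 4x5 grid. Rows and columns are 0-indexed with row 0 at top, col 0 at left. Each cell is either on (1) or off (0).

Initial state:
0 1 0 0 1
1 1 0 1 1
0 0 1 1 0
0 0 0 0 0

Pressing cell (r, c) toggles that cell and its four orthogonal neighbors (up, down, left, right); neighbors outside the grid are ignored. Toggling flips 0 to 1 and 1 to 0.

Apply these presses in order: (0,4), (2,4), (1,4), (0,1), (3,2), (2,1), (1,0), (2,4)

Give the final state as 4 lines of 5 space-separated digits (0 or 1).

After press 1 at (0,4):
0 1 0 1 0
1 1 0 1 0
0 0 1 1 0
0 0 0 0 0

After press 2 at (2,4):
0 1 0 1 0
1 1 0 1 1
0 0 1 0 1
0 0 0 0 1

After press 3 at (1,4):
0 1 0 1 1
1 1 0 0 0
0 0 1 0 0
0 0 0 0 1

After press 4 at (0,1):
1 0 1 1 1
1 0 0 0 0
0 0 1 0 0
0 0 0 0 1

After press 5 at (3,2):
1 0 1 1 1
1 0 0 0 0
0 0 0 0 0
0 1 1 1 1

After press 6 at (2,1):
1 0 1 1 1
1 1 0 0 0
1 1 1 0 0
0 0 1 1 1

After press 7 at (1,0):
0 0 1 1 1
0 0 0 0 0
0 1 1 0 0
0 0 1 1 1

After press 8 at (2,4):
0 0 1 1 1
0 0 0 0 1
0 1 1 1 1
0 0 1 1 0

Answer: 0 0 1 1 1
0 0 0 0 1
0 1 1 1 1
0 0 1 1 0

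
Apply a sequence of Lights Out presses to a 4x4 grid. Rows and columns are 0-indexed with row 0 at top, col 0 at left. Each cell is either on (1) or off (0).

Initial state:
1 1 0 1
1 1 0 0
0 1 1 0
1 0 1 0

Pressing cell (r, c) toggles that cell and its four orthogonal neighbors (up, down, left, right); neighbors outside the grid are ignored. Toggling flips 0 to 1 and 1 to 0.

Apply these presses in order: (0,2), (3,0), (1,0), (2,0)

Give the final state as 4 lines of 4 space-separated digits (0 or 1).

Answer: 0 0 1 0
1 0 1 0
1 0 1 0
1 1 1 0

Derivation:
After press 1 at (0,2):
1 0 1 0
1 1 1 0
0 1 1 0
1 0 1 0

After press 2 at (3,0):
1 0 1 0
1 1 1 0
1 1 1 0
0 1 1 0

After press 3 at (1,0):
0 0 1 0
0 0 1 0
0 1 1 0
0 1 1 0

After press 4 at (2,0):
0 0 1 0
1 0 1 0
1 0 1 0
1 1 1 0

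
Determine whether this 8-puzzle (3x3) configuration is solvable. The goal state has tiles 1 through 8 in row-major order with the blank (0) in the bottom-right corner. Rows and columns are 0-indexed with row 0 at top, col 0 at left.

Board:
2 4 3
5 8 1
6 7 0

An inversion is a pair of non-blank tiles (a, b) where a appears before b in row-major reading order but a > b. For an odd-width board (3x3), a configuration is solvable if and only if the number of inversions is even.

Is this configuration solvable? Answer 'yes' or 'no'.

Inversions (pairs i<j in row-major order where tile[i] > tile[j] > 0): 8
8 is even, so the puzzle is solvable.

Answer: yes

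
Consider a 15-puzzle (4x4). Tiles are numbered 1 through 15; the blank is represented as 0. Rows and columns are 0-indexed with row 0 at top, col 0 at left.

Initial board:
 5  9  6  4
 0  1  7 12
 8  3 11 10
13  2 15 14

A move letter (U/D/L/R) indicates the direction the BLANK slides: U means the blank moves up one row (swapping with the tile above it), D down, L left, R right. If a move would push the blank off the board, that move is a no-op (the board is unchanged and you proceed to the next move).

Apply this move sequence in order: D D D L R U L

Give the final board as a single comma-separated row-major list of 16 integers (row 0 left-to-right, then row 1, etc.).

After move 1 (D):
 5  9  6  4
 8  1  7 12
 0  3 11 10
13  2 15 14

After move 2 (D):
 5  9  6  4
 8  1  7 12
13  3 11 10
 0  2 15 14

After move 3 (D):
 5  9  6  4
 8  1  7 12
13  3 11 10
 0  2 15 14

After move 4 (L):
 5  9  6  4
 8  1  7 12
13  3 11 10
 0  2 15 14

After move 5 (R):
 5  9  6  4
 8  1  7 12
13  3 11 10
 2  0 15 14

After move 6 (U):
 5  9  6  4
 8  1  7 12
13  0 11 10
 2  3 15 14

After move 7 (L):
 5  9  6  4
 8  1  7 12
 0 13 11 10
 2  3 15 14

Answer: 5, 9, 6, 4, 8, 1, 7, 12, 0, 13, 11, 10, 2, 3, 15, 14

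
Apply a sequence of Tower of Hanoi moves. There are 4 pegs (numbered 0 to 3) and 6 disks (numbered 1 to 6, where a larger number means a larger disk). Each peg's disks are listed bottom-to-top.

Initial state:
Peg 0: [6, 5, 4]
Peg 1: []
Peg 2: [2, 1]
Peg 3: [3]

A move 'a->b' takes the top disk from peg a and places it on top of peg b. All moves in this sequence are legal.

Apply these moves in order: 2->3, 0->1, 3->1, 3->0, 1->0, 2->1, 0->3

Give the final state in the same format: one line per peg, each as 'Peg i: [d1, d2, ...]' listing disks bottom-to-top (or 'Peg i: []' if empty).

After move 1 (2->3):
Peg 0: [6, 5, 4]
Peg 1: []
Peg 2: [2]
Peg 3: [3, 1]

After move 2 (0->1):
Peg 0: [6, 5]
Peg 1: [4]
Peg 2: [2]
Peg 3: [3, 1]

After move 3 (3->1):
Peg 0: [6, 5]
Peg 1: [4, 1]
Peg 2: [2]
Peg 3: [3]

After move 4 (3->0):
Peg 0: [6, 5, 3]
Peg 1: [4, 1]
Peg 2: [2]
Peg 3: []

After move 5 (1->0):
Peg 0: [6, 5, 3, 1]
Peg 1: [4]
Peg 2: [2]
Peg 3: []

After move 6 (2->1):
Peg 0: [6, 5, 3, 1]
Peg 1: [4, 2]
Peg 2: []
Peg 3: []

After move 7 (0->3):
Peg 0: [6, 5, 3]
Peg 1: [4, 2]
Peg 2: []
Peg 3: [1]

Answer: Peg 0: [6, 5, 3]
Peg 1: [4, 2]
Peg 2: []
Peg 3: [1]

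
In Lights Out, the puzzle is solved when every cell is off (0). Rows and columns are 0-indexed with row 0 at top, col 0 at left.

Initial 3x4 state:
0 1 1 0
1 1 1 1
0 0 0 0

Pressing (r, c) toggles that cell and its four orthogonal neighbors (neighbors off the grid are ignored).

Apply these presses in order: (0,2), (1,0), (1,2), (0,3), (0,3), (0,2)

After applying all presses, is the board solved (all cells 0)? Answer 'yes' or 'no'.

Answer: no

Derivation:
After press 1 at (0,2):
0 0 0 1
1 1 0 1
0 0 0 0

After press 2 at (1,0):
1 0 0 1
0 0 0 1
1 0 0 0

After press 3 at (1,2):
1 0 1 1
0 1 1 0
1 0 1 0

After press 4 at (0,3):
1 0 0 0
0 1 1 1
1 0 1 0

After press 5 at (0,3):
1 0 1 1
0 1 1 0
1 0 1 0

After press 6 at (0,2):
1 1 0 0
0 1 0 0
1 0 1 0

Lights still on: 5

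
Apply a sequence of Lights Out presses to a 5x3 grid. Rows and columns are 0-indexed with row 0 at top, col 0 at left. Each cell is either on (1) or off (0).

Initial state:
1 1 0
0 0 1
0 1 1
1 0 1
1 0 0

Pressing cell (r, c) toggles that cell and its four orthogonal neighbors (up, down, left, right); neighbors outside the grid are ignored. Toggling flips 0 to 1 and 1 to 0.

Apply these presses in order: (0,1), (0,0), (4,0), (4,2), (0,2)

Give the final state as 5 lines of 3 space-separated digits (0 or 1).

After press 1 at (0,1):
0 0 1
0 1 1
0 1 1
1 0 1
1 0 0

After press 2 at (0,0):
1 1 1
1 1 1
0 1 1
1 0 1
1 0 0

After press 3 at (4,0):
1 1 1
1 1 1
0 1 1
0 0 1
0 1 0

After press 4 at (4,2):
1 1 1
1 1 1
0 1 1
0 0 0
0 0 1

After press 5 at (0,2):
1 0 0
1 1 0
0 1 1
0 0 0
0 0 1

Answer: 1 0 0
1 1 0
0 1 1
0 0 0
0 0 1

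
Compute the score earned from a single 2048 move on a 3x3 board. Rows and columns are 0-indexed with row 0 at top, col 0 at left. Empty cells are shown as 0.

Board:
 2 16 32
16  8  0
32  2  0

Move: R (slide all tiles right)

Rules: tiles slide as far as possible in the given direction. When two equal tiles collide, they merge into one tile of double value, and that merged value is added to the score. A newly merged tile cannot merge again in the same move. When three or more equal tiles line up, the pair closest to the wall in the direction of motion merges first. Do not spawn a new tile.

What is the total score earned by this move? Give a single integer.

Slide right:
row 0: [2, 16, 32] -> [2, 16, 32]  score +0 (running 0)
row 1: [16, 8, 0] -> [0, 16, 8]  score +0 (running 0)
row 2: [32, 2, 0] -> [0, 32, 2]  score +0 (running 0)
Board after move:
 2 16 32
 0 16  8
 0 32  2

Answer: 0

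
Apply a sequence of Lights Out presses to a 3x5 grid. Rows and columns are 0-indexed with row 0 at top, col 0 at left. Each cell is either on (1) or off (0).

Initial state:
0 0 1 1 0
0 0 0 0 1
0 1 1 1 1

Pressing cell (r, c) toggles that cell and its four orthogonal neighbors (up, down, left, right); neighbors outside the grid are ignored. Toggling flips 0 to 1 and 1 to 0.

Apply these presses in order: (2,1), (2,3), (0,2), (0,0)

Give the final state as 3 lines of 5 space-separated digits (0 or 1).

Answer: 1 0 0 0 0
1 1 1 1 1
1 0 1 0 0

Derivation:
After press 1 at (2,1):
0 0 1 1 0
0 1 0 0 1
1 0 0 1 1

After press 2 at (2,3):
0 0 1 1 0
0 1 0 1 1
1 0 1 0 0

After press 3 at (0,2):
0 1 0 0 0
0 1 1 1 1
1 0 1 0 0

After press 4 at (0,0):
1 0 0 0 0
1 1 1 1 1
1 0 1 0 0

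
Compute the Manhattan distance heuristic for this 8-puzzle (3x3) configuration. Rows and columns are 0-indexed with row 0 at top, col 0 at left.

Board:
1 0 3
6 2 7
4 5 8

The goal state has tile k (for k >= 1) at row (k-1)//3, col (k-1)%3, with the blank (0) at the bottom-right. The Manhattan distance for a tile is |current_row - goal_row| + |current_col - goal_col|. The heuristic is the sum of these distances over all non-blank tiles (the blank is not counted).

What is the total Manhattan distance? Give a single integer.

Answer: 9

Derivation:
Tile 1: at (0,0), goal (0,0), distance |0-0|+|0-0| = 0
Tile 3: at (0,2), goal (0,2), distance |0-0|+|2-2| = 0
Tile 6: at (1,0), goal (1,2), distance |1-1|+|0-2| = 2
Tile 2: at (1,1), goal (0,1), distance |1-0|+|1-1| = 1
Tile 7: at (1,2), goal (2,0), distance |1-2|+|2-0| = 3
Tile 4: at (2,0), goal (1,0), distance |2-1|+|0-0| = 1
Tile 5: at (2,1), goal (1,1), distance |2-1|+|1-1| = 1
Tile 8: at (2,2), goal (2,1), distance |2-2|+|2-1| = 1
Sum: 0 + 0 + 2 + 1 + 3 + 1 + 1 + 1 = 9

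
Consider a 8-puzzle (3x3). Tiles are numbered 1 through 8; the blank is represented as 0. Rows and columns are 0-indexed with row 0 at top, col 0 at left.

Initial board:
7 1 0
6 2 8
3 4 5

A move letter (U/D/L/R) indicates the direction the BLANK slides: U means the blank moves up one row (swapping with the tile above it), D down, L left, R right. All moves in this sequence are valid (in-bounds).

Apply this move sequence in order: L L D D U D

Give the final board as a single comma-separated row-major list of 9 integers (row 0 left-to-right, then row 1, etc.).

After move 1 (L):
7 0 1
6 2 8
3 4 5

After move 2 (L):
0 7 1
6 2 8
3 4 5

After move 3 (D):
6 7 1
0 2 8
3 4 5

After move 4 (D):
6 7 1
3 2 8
0 4 5

After move 5 (U):
6 7 1
0 2 8
3 4 5

After move 6 (D):
6 7 1
3 2 8
0 4 5

Answer: 6, 7, 1, 3, 2, 8, 0, 4, 5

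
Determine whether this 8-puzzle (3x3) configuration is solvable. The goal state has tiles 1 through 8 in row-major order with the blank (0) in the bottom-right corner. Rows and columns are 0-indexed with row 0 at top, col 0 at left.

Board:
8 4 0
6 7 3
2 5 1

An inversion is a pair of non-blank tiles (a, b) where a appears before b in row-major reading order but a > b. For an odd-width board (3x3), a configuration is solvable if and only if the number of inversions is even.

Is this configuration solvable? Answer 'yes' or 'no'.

Inversions (pairs i<j in row-major order where tile[i] > tile[j] > 0): 22
22 is even, so the puzzle is solvable.

Answer: yes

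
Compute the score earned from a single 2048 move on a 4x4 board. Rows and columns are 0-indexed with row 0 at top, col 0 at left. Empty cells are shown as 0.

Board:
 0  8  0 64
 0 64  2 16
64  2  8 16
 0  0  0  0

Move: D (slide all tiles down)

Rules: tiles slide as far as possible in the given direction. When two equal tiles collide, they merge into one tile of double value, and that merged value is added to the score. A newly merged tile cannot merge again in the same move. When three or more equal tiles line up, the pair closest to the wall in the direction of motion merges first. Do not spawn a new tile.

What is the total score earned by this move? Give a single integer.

Answer: 32

Derivation:
Slide down:
col 0: [0, 0, 64, 0] -> [0, 0, 0, 64]  score +0 (running 0)
col 1: [8, 64, 2, 0] -> [0, 8, 64, 2]  score +0 (running 0)
col 2: [0, 2, 8, 0] -> [0, 0, 2, 8]  score +0 (running 0)
col 3: [64, 16, 16, 0] -> [0, 0, 64, 32]  score +32 (running 32)
Board after move:
 0  0  0  0
 0  8  0  0
 0 64  2 64
64  2  8 32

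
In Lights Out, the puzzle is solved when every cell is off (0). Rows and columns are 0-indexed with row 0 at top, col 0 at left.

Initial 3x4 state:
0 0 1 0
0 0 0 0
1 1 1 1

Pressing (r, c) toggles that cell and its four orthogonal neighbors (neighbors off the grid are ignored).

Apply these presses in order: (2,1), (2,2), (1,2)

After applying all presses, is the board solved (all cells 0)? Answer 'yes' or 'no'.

Answer: no

Derivation:
After press 1 at (2,1):
0 0 1 0
0 1 0 0
0 0 0 1

After press 2 at (2,2):
0 0 1 0
0 1 1 0
0 1 1 0

After press 3 at (1,2):
0 0 0 0
0 0 0 1
0 1 0 0

Lights still on: 2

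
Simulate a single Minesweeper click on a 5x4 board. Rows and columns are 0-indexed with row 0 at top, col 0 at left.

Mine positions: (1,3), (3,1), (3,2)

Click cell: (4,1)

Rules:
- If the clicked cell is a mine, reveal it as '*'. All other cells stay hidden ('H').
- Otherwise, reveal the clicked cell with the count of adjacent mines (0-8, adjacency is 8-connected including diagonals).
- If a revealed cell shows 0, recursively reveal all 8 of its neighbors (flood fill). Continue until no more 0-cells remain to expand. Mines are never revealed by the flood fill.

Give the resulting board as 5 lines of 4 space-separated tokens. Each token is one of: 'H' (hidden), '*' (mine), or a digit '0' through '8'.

H H H H
H H H H
H H H H
H H H H
H 2 H H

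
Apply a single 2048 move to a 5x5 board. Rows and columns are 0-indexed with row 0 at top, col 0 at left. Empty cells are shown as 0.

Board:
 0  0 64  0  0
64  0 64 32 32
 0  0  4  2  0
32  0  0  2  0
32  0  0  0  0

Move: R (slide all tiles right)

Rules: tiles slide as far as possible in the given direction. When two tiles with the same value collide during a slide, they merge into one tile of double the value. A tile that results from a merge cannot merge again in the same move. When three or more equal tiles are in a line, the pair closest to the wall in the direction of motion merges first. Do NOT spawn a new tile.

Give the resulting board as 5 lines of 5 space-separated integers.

Slide right:
row 0: [0, 0, 64, 0, 0] -> [0, 0, 0, 0, 64]
row 1: [64, 0, 64, 32, 32] -> [0, 0, 0, 128, 64]
row 2: [0, 0, 4, 2, 0] -> [0, 0, 0, 4, 2]
row 3: [32, 0, 0, 2, 0] -> [0, 0, 0, 32, 2]
row 4: [32, 0, 0, 0, 0] -> [0, 0, 0, 0, 32]

Answer:   0   0   0   0  64
  0   0   0 128  64
  0   0   0   4   2
  0   0   0  32   2
  0   0   0   0  32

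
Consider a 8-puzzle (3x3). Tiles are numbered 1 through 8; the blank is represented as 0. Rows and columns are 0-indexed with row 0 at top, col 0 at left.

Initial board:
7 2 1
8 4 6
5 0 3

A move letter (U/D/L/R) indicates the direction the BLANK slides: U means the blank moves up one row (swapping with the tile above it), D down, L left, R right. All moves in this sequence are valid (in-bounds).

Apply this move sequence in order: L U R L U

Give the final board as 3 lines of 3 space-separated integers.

After move 1 (L):
7 2 1
8 4 6
0 5 3

After move 2 (U):
7 2 1
0 4 6
8 5 3

After move 3 (R):
7 2 1
4 0 6
8 5 3

After move 4 (L):
7 2 1
0 4 6
8 5 3

After move 5 (U):
0 2 1
7 4 6
8 5 3

Answer: 0 2 1
7 4 6
8 5 3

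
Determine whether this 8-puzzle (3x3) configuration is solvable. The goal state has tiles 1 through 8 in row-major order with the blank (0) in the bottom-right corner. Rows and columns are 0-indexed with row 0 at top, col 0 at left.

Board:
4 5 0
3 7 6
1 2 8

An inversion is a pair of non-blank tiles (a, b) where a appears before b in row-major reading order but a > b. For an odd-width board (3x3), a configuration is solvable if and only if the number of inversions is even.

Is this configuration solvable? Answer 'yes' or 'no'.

Inversions (pairs i<j in row-major order where tile[i] > tile[j] > 0): 13
13 is odd, so the puzzle is not solvable.

Answer: no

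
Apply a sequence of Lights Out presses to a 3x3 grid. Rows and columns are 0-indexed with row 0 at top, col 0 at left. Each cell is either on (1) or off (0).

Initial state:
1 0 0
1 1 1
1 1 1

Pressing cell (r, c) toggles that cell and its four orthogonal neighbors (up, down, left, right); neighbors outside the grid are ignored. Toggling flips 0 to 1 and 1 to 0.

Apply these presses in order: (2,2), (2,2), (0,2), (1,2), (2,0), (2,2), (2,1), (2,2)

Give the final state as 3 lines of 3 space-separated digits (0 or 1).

Answer: 1 1 0
0 1 1
1 1 1

Derivation:
After press 1 at (2,2):
1 0 0
1 1 0
1 0 0

After press 2 at (2,2):
1 0 0
1 1 1
1 1 1

After press 3 at (0,2):
1 1 1
1 1 0
1 1 1

After press 4 at (1,2):
1 1 0
1 0 1
1 1 0

After press 5 at (2,0):
1 1 0
0 0 1
0 0 0

After press 6 at (2,2):
1 1 0
0 0 0
0 1 1

After press 7 at (2,1):
1 1 0
0 1 0
1 0 0

After press 8 at (2,2):
1 1 0
0 1 1
1 1 1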